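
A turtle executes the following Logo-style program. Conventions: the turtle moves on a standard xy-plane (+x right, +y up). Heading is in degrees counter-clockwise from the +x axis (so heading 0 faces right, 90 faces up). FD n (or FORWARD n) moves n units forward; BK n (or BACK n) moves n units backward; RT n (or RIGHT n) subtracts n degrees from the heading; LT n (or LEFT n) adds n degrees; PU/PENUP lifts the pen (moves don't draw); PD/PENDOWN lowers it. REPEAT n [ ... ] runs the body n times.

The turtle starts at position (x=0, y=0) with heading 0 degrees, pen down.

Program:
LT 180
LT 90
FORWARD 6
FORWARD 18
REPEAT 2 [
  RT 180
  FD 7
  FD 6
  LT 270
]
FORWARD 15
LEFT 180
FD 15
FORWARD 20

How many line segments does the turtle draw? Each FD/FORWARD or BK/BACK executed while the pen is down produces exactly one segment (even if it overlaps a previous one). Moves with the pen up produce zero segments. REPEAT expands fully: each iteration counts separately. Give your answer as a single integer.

Executing turtle program step by step:
Start: pos=(0,0), heading=0, pen down
LT 180: heading 0 -> 180
LT 90: heading 180 -> 270
FD 6: (0,0) -> (0,-6) [heading=270, draw]
FD 18: (0,-6) -> (0,-24) [heading=270, draw]
REPEAT 2 [
  -- iteration 1/2 --
  RT 180: heading 270 -> 90
  FD 7: (0,-24) -> (0,-17) [heading=90, draw]
  FD 6: (0,-17) -> (0,-11) [heading=90, draw]
  LT 270: heading 90 -> 0
  -- iteration 2/2 --
  RT 180: heading 0 -> 180
  FD 7: (0,-11) -> (-7,-11) [heading=180, draw]
  FD 6: (-7,-11) -> (-13,-11) [heading=180, draw]
  LT 270: heading 180 -> 90
]
FD 15: (-13,-11) -> (-13,4) [heading=90, draw]
LT 180: heading 90 -> 270
FD 15: (-13,4) -> (-13,-11) [heading=270, draw]
FD 20: (-13,-11) -> (-13,-31) [heading=270, draw]
Final: pos=(-13,-31), heading=270, 9 segment(s) drawn
Segments drawn: 9

Answer: 9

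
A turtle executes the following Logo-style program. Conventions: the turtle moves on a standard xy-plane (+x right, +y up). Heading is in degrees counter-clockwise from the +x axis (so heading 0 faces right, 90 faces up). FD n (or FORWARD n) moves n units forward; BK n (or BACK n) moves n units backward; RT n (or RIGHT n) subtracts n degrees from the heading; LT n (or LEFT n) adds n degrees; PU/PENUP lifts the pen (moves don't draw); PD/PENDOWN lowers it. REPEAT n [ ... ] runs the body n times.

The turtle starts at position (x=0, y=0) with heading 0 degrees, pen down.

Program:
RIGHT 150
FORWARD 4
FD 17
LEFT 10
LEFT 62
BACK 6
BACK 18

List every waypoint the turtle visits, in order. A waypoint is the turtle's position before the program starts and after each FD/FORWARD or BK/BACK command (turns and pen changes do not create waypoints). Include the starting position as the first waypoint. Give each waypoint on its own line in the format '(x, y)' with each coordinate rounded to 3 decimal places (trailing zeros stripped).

Answer: (0, 0)
(-3.464, -2)
(-18.187, -10.5)
(-19.434, -4.631)
(-23.176, 12.976)

Derivation:
Executing turtle program step by step:
Start: pos=(0,0), heading=0, pen down
RT 150: heading 0 -> 210
FD 4: (0,0) -> (-3.464,-2) [heading=210, draw]
FD 17: (-3.464,-2) -> (-18.187,-10.5) [heading=210, draw]
LT 10: heading 210 -> 220
LT 62: heading 220 -> 282
BK 6: (-18.187,-10.5) -> (-19.434,-4.631) [heading=282, draw]
BK 18: (-19.434,-4.631) -> (-23.176,12.976) [heading=282, draw]
Final: pos=(-23.176,12.976), heading=282, 4 segment(s) drawn
Waypoints (5 total):
(0, 0)
(-3.464, -2)
(-18.187, -10.5)
(-19.434, -4.631)
(-23.176, 12.976)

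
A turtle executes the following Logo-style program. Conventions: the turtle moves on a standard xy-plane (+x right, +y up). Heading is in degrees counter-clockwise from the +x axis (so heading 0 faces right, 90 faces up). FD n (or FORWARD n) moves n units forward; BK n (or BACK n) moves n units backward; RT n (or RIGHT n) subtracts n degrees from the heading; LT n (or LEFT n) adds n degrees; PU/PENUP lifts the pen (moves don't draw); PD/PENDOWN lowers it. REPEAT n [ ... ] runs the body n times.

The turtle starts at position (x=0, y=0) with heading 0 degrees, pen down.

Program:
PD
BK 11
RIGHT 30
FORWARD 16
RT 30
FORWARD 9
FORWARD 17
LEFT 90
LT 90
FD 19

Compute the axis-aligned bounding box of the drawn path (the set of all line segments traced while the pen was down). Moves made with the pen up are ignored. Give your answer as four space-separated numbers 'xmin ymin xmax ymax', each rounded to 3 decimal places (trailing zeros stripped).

Executing turtle program step by step:
Start: pos=(0,0), heading=0, pen down
PD: pen down
BK 11: (0,0) -> (-11,0) [heading=0, draw]
RT 30: heading 0 -> 330
FD 16: (-11,0) -> (2.856,-8) [heading=330, draw]
RT 30: heading 330 -> 300
FD 9: (2.856,-8) -> (7.356,-15.794) [heading=300, draw]
FD 17: (7.356,-15.794) -> (15.856,-30.517) [heading=300, draw]
LT 90: heading 300 -> 30
LT 90: heading 30 -> 120
FD 19: (15.856,-30.517) -> (6.356,-14.062) [heading=120, draw]
Final: pos=(6.356,-14.062), heading=120, 5 segment(s) drawn

Segment endpoints: x in {-11, 0, 2.856, 6.356, 7.356, 15.856}, y in {-30.517, -15.794, -14.062, -8, 0}
xmin=-11, ymin=-30.517, xmax=15.856, ymax=0

Answer: -11 -30.517 15.856 0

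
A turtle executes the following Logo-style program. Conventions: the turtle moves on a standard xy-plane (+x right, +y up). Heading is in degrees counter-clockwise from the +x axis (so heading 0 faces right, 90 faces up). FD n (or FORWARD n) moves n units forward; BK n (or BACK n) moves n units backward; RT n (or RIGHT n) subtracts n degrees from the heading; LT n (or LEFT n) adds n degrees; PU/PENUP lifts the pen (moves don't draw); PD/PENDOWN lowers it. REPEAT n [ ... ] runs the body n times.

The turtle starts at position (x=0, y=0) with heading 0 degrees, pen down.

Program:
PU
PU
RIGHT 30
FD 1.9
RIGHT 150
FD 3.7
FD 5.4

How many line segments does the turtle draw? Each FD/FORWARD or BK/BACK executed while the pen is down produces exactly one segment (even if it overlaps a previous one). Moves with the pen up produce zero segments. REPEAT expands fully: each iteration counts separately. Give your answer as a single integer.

Executing turtle program step by step:
Start: pos=(0,0), heading=0, pen down
PU: pen up
PU: pen up
RT 30: heading 0 -> 330
FD 1.9: (0,0) -> (1.645,-0.95) [heading=330, move]
RT 150: heading 330 -> 180
FD 3.7: (1.645,-0.95) -> (-2.055,-0.95) [heading=180, move]
FD 5.4: (-2.055,-0.95) -> (-7.455,-0.95) [heading=180, move]
Final: pos=(-7.455,-0.95), heading=180, 0 segment(s) drawn
Segments drawn: 0

Answer: 0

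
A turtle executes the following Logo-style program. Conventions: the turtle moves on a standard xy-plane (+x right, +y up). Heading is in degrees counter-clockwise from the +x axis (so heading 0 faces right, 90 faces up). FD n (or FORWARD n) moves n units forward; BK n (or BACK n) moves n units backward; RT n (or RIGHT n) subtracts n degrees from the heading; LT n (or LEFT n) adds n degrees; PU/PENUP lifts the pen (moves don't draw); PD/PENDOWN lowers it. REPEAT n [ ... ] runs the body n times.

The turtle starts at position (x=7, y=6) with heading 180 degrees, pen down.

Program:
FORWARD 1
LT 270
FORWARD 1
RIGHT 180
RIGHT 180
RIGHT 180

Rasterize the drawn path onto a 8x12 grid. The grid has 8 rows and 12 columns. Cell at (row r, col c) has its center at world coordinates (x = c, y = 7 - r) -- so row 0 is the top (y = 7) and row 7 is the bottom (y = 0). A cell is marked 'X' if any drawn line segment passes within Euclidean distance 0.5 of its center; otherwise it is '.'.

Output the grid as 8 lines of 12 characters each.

Segment 0: (7,6) -> (6,6)
Segment 1: (6,6) -> (6,7)

Answer: ......X.....
......XX....
............
............
............
............
............
............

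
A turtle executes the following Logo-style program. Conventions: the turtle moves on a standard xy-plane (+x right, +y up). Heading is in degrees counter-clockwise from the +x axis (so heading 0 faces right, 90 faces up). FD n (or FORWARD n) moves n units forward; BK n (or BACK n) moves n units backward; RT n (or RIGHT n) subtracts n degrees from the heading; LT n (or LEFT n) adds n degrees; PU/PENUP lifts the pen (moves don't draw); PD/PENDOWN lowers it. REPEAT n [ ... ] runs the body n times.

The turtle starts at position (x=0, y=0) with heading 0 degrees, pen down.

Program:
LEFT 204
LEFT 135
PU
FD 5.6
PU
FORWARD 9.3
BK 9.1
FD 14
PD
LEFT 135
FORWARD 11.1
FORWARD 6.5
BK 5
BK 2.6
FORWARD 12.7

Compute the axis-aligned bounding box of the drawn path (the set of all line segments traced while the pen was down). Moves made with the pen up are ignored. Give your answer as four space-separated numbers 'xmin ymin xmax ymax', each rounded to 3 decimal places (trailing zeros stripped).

Answer: 9.252 -7.096 18.485 13.642

Derivation:
Executing turtle program step by step:
Start: pos=(0,0), heading=0, pen down
LT 204: heading 0 -> 204
LT 135: heading 204 -> 339
PU: pen up
FD 5.6: (0,0) -> (5.228,-2.007) [heading=339, move]
PU: pen up
FD 9.3: (5.228,-2.007) -> (13.91,-5.34) [heading=339, move]
BK 9.1: (13.91,-5.34) -> (5.415,-2.079) [heading=339, move]
FD 14: (5.415,-2.079) -> (18.485,-7.096) [heading=339, move]
PD: pen down
LT 135: heading 339 -> 114
FD 11.1: (18.485,-7.096) -> (13.97,3.045) [heading=114, draw]
FD 6.5: (13.97,3.045) -> (11.326,8.983) [heading=114, draw]
BK 5: (11.326,8.983) -> (13.36,4.415) [heading=114, draw]
BK 2.6: (13.36,4.415) -> (14.418,2.04) [heading=114, draw]
FD 12.7: (14.418,2.04) -> (9.252,13.642) [heading=114, draw]
Final: pos=(9.252,13.642), heading=114, 5 segment(s) drawn

Segment endpoints: x in {9.252, 11.326, 13.36, 13.97, 14.418, 18.485}, y in {-7.096, 2.04, 3.045, 4.415, 8.983, 13.642}
xmin=9.252, ymin=-7.096, xmax=18.485, ymax=13.642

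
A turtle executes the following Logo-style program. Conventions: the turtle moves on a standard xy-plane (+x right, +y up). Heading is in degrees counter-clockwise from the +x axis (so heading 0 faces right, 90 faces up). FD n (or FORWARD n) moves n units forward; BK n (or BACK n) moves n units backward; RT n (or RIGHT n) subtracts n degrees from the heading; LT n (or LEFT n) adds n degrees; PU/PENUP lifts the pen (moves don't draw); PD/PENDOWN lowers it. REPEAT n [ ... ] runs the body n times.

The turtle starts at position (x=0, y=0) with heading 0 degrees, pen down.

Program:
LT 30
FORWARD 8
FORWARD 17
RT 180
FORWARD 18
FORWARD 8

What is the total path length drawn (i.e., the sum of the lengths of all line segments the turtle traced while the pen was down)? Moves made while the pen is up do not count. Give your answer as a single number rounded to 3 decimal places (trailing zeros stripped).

Answer: 51

Derivation:
Executing turtle program step by step:
Start: pos=(0,0), heading=0, pen down
LT 30: heading 0 -> 30
FD 8: (0,0) -> (6.928,4) [heading=30, draw]
FD 17: (6.928,4) -> (21.651,12.5) [heading=30, draw]
RT 180: heading 30 -> 210
FD 18: (21.651,12.5) -> (6.062,3.5) [heading=210, draw]
FD 8: (6.062,3.5) -> (-0.866,-0.5) [heading=210, draw]
Final: pos=(-0.866,-0.5), heading=210, 4 segment(s) drawn

Segment lengths:
  seg 1: (0,0) -> (6.928,4), length = 8
  seg 2: (6.928,4) -> (21.651,12.5), length = 17
  seg 3: (21.651,12.5) -> (6.062,3.5), length = 18
  seg 4: (6.062,3.5) -> (-0.866,-0.5), length = 8
Total = 51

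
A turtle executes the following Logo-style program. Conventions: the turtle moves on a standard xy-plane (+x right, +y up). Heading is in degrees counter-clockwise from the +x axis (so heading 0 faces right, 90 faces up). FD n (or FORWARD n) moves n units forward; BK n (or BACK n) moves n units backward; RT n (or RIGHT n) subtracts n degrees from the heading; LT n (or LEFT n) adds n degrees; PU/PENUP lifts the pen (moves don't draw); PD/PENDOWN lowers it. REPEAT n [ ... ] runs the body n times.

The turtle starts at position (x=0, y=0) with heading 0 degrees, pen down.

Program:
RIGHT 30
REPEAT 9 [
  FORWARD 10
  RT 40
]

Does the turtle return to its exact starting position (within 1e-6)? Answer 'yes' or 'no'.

Answer: yes

Derivation:
Executing turtle program step by step:
Start: pos=(0,0), heading=0, pen down
RT 30: heading 0 -> 330
REPEAT 9 [
  -- iteration 1/9 --
  FD 10: (0,0) -> (8.66,-5) [heading=330, draw]
  RT 40: heading 330 -> 290
  -- iteration 2/9 --
  FD 10: (8.66,-5) -> (12.08,-14.397) [heading=290, draw]
  RT 40: heading 290 -> 250
  -- iteration 3/9 --
  FD 10: (12.08,-14.397) -> (8.66,-23.794) [heading=250, draw]
  RT 40: heading 250 -> 210
  -- iteration 4/9 --
  FD 10: (8.66,-23.794) -> (0,-28.794) [heading=210, draw]
  RT 40: heading 210 -> 170
  -- iteration 5/9 --
  FD 10: (0,-28.794) -> (-9.848,-27.057) [heading=170, draw]
  RT 40: heading 170 -> 130
  -- iteration 6/9 --
  FD 10: (-9.848,-27.057) -> (-16.276,-19.397) [heading=130, draw]
  RT 40: heading 130 -> 90
  -- iteration 7/9 --
  FD 10: (-16.276,-19.397) -> (-16.276,-9.397) [heading=90, draw]
  RT 40: heading 90 -> 50
  -- iteration 8/9 --
  FD 10: (-16.276,-9.397) -> (-9.848,-1.736) [heading=50, draw]
  RT 40: heading 50 -> 10
  -- iteration 9/9 --
  FD 10: (-9.848,-1.736) -> (0,0) [heading=10, draw]
  RT 40: heading 10 -> 330
]
Final: pos=(0,0), heading=330, 9 segment(s) drawn

Start position: (0, 0)
Final position: (0, 0)
Distance = 0; < 1e-6 -> CLOSED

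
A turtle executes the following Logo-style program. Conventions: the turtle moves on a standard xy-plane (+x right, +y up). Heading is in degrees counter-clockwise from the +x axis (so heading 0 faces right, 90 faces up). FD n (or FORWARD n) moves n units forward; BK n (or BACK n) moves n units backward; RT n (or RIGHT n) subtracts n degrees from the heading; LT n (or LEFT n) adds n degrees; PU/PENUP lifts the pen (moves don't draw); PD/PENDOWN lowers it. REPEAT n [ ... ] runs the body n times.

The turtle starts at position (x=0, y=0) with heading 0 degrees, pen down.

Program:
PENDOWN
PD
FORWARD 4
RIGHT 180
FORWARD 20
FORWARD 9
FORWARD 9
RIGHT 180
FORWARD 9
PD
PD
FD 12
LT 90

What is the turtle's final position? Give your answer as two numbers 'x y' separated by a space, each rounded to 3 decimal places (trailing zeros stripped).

Answer: -13 0

Derivation:
Executing turtle program step by step:
Start: pos=(0,0), heading=0, pen down
PD: pen down
PD: pen down
FD 4: (0,0) -> (4,0) [heading=0, draw]
RT 180: heading 0 -> 180
FD 20: (4,0) -> (-16,0) [heading=180, draw]
FD 9: (-16,0) -> (-25,0) [heading=180, draw]
FD 9: (-25,0) -> (-34,0) [heading=180, draw]
RT 180: heading 180 -> 0
FD 9: (-34,0) -> (-25,0) [heading=0, draw]
PD: pen down
PD: pen down
FD 12: (-25,0) -> (-13,0) [heading=0, draw]
LT 90: heading 0 -> 90
Final: pos=(-13,0), heading=90, 6 segment(s) drawn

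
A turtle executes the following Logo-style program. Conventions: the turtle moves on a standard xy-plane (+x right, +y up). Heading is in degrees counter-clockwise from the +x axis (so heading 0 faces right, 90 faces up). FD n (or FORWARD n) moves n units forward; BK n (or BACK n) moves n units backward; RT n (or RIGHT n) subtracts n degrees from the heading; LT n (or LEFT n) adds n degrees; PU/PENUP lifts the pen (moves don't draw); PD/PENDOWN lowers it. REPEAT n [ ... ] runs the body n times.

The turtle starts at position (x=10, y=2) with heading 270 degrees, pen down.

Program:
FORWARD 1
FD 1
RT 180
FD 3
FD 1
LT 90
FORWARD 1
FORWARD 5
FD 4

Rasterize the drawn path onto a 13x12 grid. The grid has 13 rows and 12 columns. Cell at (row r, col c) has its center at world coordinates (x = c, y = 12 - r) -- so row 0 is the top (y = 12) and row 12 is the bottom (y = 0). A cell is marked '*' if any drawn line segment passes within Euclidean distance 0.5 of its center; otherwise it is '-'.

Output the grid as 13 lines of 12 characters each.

Answer: ------------
------------
------------
------------
------------
------------
------------
------------
***********-
----------*-
----------*-
----------*-
----------*-

Derivation:
Segment 0: (10,2) -> (10,1)
Segment 1: (10,1) -> (10,0)
Segment 2: (10,0) -> (10,3)
Segment 3: (10,3) -> (10,4)
Segment 4: (10,4) -> (9,4)
Segment 5: (9,4) -> (4,4)
Segment 6: (4,4) -> (0,4)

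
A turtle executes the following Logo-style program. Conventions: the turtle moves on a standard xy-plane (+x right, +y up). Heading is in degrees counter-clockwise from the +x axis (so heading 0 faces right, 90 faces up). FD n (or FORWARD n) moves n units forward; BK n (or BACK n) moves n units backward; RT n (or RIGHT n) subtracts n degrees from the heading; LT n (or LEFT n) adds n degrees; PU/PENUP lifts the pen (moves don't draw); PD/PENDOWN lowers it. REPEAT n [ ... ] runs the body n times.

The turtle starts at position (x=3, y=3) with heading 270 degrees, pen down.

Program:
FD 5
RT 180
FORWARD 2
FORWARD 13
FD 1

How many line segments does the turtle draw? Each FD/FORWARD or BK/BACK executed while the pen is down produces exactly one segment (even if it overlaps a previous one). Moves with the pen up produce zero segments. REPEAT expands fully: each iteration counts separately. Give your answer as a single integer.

Answer: 4

Derivation:
Executing turtle program step by step:
Start: pos=(3,3), heading=270, pen down
FD 5: (3,3) -> (3,-2) [heading=270, draw]
RT 180: heading 270 -> 90
FD 2: (3,-2) -> (3,0) [heading=90, draw]
FD 13: (3,0) -> (3,13) [heading=90, draw]
FD 1: (3,13) -> (3,14) [heading=90, draw]
Final: pos=(3,14), heading=90, 4 segment(s) drawn
Segments drawn: 4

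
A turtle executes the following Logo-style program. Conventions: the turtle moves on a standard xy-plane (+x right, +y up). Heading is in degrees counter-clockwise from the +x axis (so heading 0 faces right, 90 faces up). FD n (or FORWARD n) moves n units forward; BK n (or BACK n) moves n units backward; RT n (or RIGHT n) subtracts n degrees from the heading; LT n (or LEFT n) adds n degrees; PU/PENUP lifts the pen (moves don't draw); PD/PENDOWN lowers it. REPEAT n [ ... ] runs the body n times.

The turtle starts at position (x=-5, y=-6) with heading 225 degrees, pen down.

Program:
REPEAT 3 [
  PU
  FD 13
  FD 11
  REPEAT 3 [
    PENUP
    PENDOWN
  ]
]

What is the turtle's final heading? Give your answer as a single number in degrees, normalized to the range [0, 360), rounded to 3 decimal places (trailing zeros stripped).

Answer: 225

Derivation:
Executing turtle program step by step:
Start: pos=(-5,-6), heading=225, pen down
REPEAT 3 [
  -- iteration 1/3 --
  PU: pen up
  FD 13: (-5,-6) -> (-14.192,-15.192) [heading=225, move]
  FD 11: (-14.192,-15.192) -> (-21.971,-22.971) [heading=225, move]
  REPEAT 3 [
    -- iteration 1/3 --
    PU: pen up
    PD: pen down
    -- iteration 2/3 --
    PU: pen up
    PD: pen down
    -- iteration 3/3 --
    PU: pen up
    PD: pen down
  ]
  -- iteration 2/3 --
  PU: pen up
  FD 13: (-21.971,-22.971) -> (-31.163,-32.163) [heading=225, move]
  FD 11: (-31.163,-32.163) -> (-38.941,-39.941) [heading=225, move]
  REPEAT 3 [
    -- iteration 1/3 --
    PU: pen up
    PD: pen down
    -- iteration 2/3 --
    PU: pen up
    PD: pen down
    -- iteration 3/3 --
    PU: pen up
    PD: pen down
  ]
  -- iteration 3/3 --
  PU: pen up
  FD 13: (-38.941,-39.941) -> (-48.134,-49.134) [heading=225, move]
  FD 11: (-48.134,-49.134) -> (-55.912,-56.912) [heading=225, move]
  REPEAT 3 [
    -- iteration 1/3 --
    PU: pen up
    PD: pen down
    -- iteration 2/3 --
    PU: pen up
    PD: pen down
    -- iteration 3/3 --
    PU: pen up
    PD: pen down
  ]
]
Final: pos=(-55.912,-56.912), heading=225, 0 segment(s) drawn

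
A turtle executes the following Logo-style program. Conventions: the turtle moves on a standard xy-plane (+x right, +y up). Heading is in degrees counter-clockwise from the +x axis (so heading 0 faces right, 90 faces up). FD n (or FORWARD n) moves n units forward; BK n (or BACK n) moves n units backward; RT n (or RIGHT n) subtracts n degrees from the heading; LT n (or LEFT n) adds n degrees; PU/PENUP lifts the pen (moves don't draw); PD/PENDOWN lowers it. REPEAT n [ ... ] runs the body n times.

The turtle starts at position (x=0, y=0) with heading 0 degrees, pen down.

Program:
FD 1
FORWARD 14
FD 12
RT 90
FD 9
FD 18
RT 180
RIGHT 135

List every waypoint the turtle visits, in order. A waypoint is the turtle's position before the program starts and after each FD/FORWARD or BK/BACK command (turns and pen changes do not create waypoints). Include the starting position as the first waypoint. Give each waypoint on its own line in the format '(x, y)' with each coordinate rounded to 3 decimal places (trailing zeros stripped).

Executing turtle program step by step:
Start: pos=(0,0), heading=0, pen down
FD 1: (0,0) -> (1,0) [heading=0, draw]
FD 14: (1,0) -> (15,0) [heading=0, draw]
FD 12: (15,0) -> (27,0) [heading=0, draw]
RT 90: heading 0 -> 270
FD 9: (27,0) -> (27,-9) [heading=270, draw]
FD 18: (27,-9) -> (27,-27) [heading=270, draw]
RT 180: heading 270 -> 90
RT 135: heading 90 -> 315
Final: pos=(27,-27), heading=315, 5 segment(s) drawn
Waypoints (6 total):
(0, 0)
(1, 0)
(15, 0)
(27, 0)
(27, -9)
(27, -27)

Answer: (0, 0)
(1, 0)
(15, 0)
(27, 0)
(27, -9)
(27, -27)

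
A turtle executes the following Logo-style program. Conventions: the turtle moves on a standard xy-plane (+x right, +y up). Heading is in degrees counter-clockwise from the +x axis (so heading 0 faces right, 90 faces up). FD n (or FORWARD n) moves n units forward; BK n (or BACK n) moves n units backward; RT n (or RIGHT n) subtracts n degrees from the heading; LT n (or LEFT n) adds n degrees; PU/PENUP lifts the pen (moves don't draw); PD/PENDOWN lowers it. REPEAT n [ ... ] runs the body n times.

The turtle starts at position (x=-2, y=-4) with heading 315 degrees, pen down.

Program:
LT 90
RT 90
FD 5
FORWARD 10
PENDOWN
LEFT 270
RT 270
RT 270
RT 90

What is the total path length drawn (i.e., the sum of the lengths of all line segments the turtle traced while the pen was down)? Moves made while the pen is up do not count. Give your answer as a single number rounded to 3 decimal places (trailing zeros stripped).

Executing turtle program step by step:
Start: pos=(-2,-4), heading=315, pen down
LT 90: heading 315 -> 45
RT 90: heading 45 -> 315
FD 5: (-2,-4) -> (1.536,-7.536) [heading=315, draw]
FD 10: (1.536,-7.536) -> (8.607,-14.607) [heading=315, draw]
PD: pen down
LT 270: heading 315 -> 225
RT 270: heading 225 -> 315
RT 270: heading 315 -> 45
RT 90: heading 45 -> 315
Final: pos=(8.607,-14.607), heading=315, 2 segment(s) drawn

Segment lengths:
  seg 1: (-2,-4) -> (1.536,-7.536), length = 5
  seg 2: (1.536,-7.536) -> (8.607,-14.607), length = 10
Total = 15

Answer: 15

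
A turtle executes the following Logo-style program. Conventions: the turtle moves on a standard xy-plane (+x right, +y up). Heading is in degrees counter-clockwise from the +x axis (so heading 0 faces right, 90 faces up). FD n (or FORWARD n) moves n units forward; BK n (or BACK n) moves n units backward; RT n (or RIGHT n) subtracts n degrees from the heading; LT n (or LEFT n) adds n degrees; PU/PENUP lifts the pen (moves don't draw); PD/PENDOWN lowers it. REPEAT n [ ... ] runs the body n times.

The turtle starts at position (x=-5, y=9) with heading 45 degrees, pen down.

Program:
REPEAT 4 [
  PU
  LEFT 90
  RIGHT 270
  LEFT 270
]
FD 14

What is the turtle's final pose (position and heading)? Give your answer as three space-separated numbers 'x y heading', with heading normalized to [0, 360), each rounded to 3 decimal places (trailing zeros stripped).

Answer: 4.899 18.899 45

Derivation:
Executing turtle program step by step:
Start: pos=(-5,9), heading=45, pen down
REPEAT 4 [
  -- iteration 1/4 --
  PU: pen up
  LT 90: heading 45 -> 135
  RT 270: heading 135 -> 225
  LT 270: heading 225 -> 135
  -- iteration 2/4 --
  PU: pen up
  LT 90: heading 135 -> 225
  RT 270: heading 225 -> 315
  LT 270: heading 315 -> 225
  -- iteration 3/4 --
  PU: pen up
  LT 90: heading 225 -> 315
  RT 270: heading 315 -> 45
  LT 270: heading 45 -> 315
  -- iteration 4/4 --
  PU: pen up
  LT 90: heading 315 -> 45
  RT 270: heading 45 -> 135
  LT 270: heading 135 -> 45
]
FD 14: (-5,9) -> (4.899,18.899) [heading=45, move]
Final: pos=(4.899,18.899), heading=45, 0 segment(s) drawn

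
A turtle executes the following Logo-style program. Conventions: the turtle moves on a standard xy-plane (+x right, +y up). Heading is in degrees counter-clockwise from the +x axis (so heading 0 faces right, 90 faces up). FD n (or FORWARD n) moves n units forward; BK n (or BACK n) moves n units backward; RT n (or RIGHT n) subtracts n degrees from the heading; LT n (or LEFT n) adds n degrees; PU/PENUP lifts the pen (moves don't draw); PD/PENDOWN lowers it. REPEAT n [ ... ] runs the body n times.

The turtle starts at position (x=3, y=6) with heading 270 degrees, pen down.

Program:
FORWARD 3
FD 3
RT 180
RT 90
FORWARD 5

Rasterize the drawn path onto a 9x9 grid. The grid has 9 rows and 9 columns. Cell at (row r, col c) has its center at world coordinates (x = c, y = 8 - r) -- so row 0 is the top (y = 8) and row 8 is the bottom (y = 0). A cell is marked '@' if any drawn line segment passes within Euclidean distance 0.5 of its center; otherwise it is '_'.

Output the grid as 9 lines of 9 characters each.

Answer: _________
_________
___@_____
___@_____
___@_____
___@_____
___@_____
___@_____
___@@@@@@

Derivation:
Segment 0: (3,6) -> (3,3)
Segment 1: (3,3) -> (3,0)
Segment 2: (3,0) -> (8,0)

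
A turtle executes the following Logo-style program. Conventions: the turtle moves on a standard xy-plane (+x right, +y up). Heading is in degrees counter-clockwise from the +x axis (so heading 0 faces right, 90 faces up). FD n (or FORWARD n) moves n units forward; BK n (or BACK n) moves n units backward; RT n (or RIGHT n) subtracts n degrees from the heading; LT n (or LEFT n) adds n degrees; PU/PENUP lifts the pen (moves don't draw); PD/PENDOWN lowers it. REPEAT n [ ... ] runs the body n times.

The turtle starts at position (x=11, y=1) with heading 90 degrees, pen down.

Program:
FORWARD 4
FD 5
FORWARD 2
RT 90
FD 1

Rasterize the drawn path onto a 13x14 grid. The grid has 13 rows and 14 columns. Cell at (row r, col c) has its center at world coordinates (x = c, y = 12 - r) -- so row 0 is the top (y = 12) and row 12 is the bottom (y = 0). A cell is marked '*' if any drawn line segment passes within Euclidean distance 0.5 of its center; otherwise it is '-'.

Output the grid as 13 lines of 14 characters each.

Segment 0: (11,1) -> (11,5)
Segment 1: (11,5) -> (11,10)
Segment 2: (11,10) -> (11,12)
Segment 3: (11,12) -> (12,12)

Answer: -----------**-
-----------*--
-----------*--
-----------*--
-----------*--
-----------*--
-----------*--
-----------*--
-----------*--
-----------*--
-----------*--
-----------*--
--------------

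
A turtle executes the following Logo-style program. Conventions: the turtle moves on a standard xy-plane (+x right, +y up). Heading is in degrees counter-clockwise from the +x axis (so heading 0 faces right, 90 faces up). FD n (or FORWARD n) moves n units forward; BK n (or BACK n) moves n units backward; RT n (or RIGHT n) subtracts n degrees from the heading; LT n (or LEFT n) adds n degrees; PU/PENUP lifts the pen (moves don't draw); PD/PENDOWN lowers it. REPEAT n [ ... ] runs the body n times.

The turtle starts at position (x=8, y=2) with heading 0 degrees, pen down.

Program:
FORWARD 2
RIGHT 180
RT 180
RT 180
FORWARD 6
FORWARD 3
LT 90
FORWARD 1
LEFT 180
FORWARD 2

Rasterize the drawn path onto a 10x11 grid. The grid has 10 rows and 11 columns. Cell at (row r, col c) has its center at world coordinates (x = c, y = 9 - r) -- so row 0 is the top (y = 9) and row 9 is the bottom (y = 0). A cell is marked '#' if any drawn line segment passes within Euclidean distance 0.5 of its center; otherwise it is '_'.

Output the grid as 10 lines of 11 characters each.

Segment 0: (8,2) -> (10,2)
Segment 1: (10,2) -> (4,2)
Segment 2: (4,2) -> (1,2)
Segment 3: (1,2) -> (1,1)
Segment 4: (1,1) -> (1,3)

Answer: ___________
___________
___________
___________
___________
___________
_#_________
_##########
_#_________
___________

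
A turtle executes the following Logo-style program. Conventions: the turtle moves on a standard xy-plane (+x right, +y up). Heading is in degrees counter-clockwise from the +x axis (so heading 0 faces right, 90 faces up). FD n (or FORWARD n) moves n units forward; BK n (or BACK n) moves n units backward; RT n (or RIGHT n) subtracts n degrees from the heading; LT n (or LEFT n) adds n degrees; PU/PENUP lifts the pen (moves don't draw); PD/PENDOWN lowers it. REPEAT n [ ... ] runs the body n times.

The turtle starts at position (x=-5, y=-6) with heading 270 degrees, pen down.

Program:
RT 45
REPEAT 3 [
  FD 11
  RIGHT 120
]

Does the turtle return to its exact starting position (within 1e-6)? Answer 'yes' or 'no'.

Executing turtle program step by step:
Start: pos=(-5,-6), heading=270, pen down
RT 45: heading 270 -> 225
REPEAT 3 [
  -- iteration 1/3 --
  FD 11: (-5,-6) -> (-12.778,-13.778) [heading=225, draw]
  RT 120: heading 225 -> 105
  -- iteration 2/3 --
  FD 11: (-12.778,-13.778) -> (-15.625,-3.153) [heading=105, draw]
  RT 120: heading 105 -> 345
  -- iteration 3/3 --
  FD 11: (-15.625,-3.153) -> (-5,-6) [heading=345, draw]
  RT 120: heading 345 -> 225
]
Final: pos=(-5,-6), heading=225, 3 segment(s) drawn

Start position: (-5, -6)
Final position: (-5, -6)
Distance = 0; < 1e-6 -> CLOSED

Answer: yes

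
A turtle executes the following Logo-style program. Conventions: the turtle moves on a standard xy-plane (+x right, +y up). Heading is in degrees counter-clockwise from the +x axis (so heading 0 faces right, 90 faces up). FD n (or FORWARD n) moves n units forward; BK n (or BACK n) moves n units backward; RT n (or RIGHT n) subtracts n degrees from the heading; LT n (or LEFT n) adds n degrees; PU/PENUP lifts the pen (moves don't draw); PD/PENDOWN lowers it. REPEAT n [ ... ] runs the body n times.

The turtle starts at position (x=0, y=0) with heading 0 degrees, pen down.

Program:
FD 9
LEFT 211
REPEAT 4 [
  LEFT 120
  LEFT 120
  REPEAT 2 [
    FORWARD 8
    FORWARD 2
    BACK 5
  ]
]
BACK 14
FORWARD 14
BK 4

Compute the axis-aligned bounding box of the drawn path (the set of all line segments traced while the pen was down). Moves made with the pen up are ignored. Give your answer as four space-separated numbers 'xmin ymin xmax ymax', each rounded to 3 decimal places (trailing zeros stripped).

Executing turtle program step by step:
Start: pos=(0,0), heading=0, pen down
FD 9: (0,0) -> (9,0) [heading=0, draw]
LT 211: heading 0 -> 211
REPEAT 4 [
  -- iteration 1/4 --
  LT 120: heading 211 -> 331
  LT 120: heading 331 -> 91
  REPEAT 2 [
    -- iteration 1/2 --
    FD 8: (9,0) -> (8.86,7.999) [heading=91, draw]
    FD 2: (8.86,7.999) -> (8.825,9.998) [heading=91, draw]
    BK 5: (8.825,9.998) -> (8.913,4.999) [heading=91, draw]
    -- iteration 2/2 --
    FD 8: (8.913,4.999) -> (8.773,12.998) [heading=91, draw]
    FD 2: (8.773,12.998) -> (8.738,14.998) [heading=91, draw]
    BK 5: (8.738,14.998) -> (8.825,9.998) [heading=91, draw]
  ]
  -- iteration 2/4 --
  LT 120: heading 91 -> 211
  LT 120: heading 211 -> 331
  REPEAT 2 [
    -- iteration 1/2 --
    FD 8: (8.825,9.998) -> (15.822,6.12) [heading=331, draw]
    FD 2: (15.822,6.12) -> (17.572,5.15) [heading=331, draw]
    BK 5: (17.572,5.15) -> (13.199,7.574) [heading=331, draw]
    -- iteration 2/2 --
    FD 8: (13.199,7.574) -> (20.196,3.696) [heading=331, draw]
    FD 2: (20.196,3.696) -> (21.945,2.726) [heading=331, draw]
    BK 5: (21.945,2.726) -> (17.572,5.15) [heading=331, draw]
  ]
  -- iteration 3/4 --
  LT 120: heading 331 -> 91
  LT 120: heading 91 -> 211
  REPEAT 2 [
    -- iteration 1/2 --
    FD 8: (17.572,5.15) -> (10.714,1.03) [heading=211, draw]
    FD 2: (10.714,1.03) -> (9,0) [heading=211, draw]
    BK 5: (9,0) -> (13.286,2.575) [heading=211, draw]
    -- iteration 2/2 --
    FD 8: (13.286,2.575) -> (6.428,-1.545) [heading=211, draw]
    FD 2: (6.428,-1.545) -> (4.714,-2.575) [heading=211, draw]
    BK 5: (4.714,-2.575) -> (9,0) [heading=211, draw]
  ]
  -- iteration 4/4 --
  LT 120: heading 211 -> 331
  LT 120: heading 331 -> 91
  REPEAT 2 [
    -- iteration 1/2 --
    FD 8: (9,0) -> (8.86,7.999) [heading=91, draw]
    FD 2: (8.86,7.999) -> (8.825,9.998) [heading=91, draw]
    BK 5: (8.825,9.998) -> (8.913,4.999) [heading=91, draw]
    -- iteration 2/2 --
    FD 8: (8.913,4.999) -> (8.773,12.998) [heading=91, draw]
    FD 2: (8.773,12.998) -> (8.738,14.998) [heading=91, draw]
    BK 5: (8.738,14.998) -> (8.825,9.998) [heading=91, draw]
  ]
]
BK 14: (8.825,9.998) -> (9.07,-3.999) [heading=91, draw]
FD 14: (9.07,-3.999) -> (8.825,9.998) [heading=91, draw]
BK 4: (8.825,9.998) -> (8.895,5.999) [heading=91, draw]
Final: pos=(8.895,5.999), heading=91, 28 segment(s) drawn

Segment endpoints: x in {0, 4.714, 6.428, 8.738, 8.738, 8.773, 8.773, 8.825, 8.825, 8.825, 8.825, 8.86, 8.86, 8.895, 8.913, 8.913, 9, 9, 9, 9.07, 10.714, 13.199, 13.286, 15.822, 17.572, 17.572, 20.196, 21.945}, y in {-3.999, -2.575, -1.545, 0, 0, 0, 1.03, 2.575, 2.726, 3.696, 4.999, 4.999, 5.15, 5.999, 6.12, 7.574, 7.999, 7.999, 9.998, 9.998, 12.998, 12.998, 14.998, 14.998}
xmin=0, ymin=-3.999, xmax=21.945, ymax=14.998

Answer: 0 -3.999 21.945 14.998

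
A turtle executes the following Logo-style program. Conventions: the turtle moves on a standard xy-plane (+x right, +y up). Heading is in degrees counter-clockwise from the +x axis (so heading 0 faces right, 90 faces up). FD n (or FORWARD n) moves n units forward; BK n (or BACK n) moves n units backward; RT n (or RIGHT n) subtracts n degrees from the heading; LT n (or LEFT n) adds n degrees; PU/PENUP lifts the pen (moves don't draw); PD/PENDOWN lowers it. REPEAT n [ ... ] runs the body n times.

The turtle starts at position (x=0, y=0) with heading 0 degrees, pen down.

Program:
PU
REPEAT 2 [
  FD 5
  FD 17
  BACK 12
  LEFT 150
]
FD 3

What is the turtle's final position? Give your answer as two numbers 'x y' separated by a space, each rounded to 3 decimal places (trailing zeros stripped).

Answer: 2.84 2.402

Derivation:
Executing turtle program step by step:
Start: pos=(0,0), heading=0, pen down
PU: pen up
REPEAT 2 [
  -- iteration 1/2 --
  FD 5: (0,0) -> (5,0) [heading=0, move]
  FD 17: (5,0) -> (22,0) [heading=0, move]
  BK 12: (22,0) -> (10,0) [heading=0, move]
  LT 150: heading 0 -> 150
  -- iteration 2/2 --
  FD 5: (10,0) -> (5.67,2.5) [heading=150, move]
  FD 17: (5.67,2.5) -> (-9.053,11) [heading=150, move]
  BK 12: (-9.053,11) -> (1.34,5) [heading=150, move]
  LT 150: heading 150 -> 300
]
FD 3: (1.34,5) -> (2.84,2.402) [heading=300, move]
Final: pos=(2.84,2.402), heading=300, 0 segment(s) drawn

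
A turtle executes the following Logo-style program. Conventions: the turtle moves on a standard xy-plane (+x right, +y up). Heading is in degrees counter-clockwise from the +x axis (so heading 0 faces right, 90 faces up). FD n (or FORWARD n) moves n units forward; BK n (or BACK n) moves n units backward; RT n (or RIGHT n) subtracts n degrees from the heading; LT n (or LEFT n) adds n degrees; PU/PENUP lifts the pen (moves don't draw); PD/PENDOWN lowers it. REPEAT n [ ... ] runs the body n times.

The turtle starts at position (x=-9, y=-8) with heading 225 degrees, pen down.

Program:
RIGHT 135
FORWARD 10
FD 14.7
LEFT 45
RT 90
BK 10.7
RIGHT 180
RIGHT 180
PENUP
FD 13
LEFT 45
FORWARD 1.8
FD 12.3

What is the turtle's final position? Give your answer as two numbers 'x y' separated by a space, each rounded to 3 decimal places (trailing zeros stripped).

Answer: -7.374 32.426

Derivation:
Executing turtle program step by step:
Start: pos=(-9,-8), heading=225, pen down
RT 135: heading 225 -> 90
FD 10: (-9,-8) -> (-9,2) [heading=90, draw]
FD 14.7: (-9,2) -> (-9,16.7) [heading=90, draw]
LT 45: heading 90 -> 135
RT 90: heading 135 -> 45
BK 10.7: (-9,16.7) -> (-16.566,9.134) [heading=45, draw]
RT 180: heading 45 -> 225
RT 180: heading 225 -> 45
PU: pen up
FD 13: (-16.566,9.134) -> (-7.374,18.326) [heading=45, move]
LT 45: heading 45 -> 90
FD 1.8: (-7.374,18.326) -> (-7.374,20.126) [heading=90, move]
FD 12.3: (-7.374,20.126) -> (-7.374,32.426) [heading=90, move]
Final: pos=(-7.374,32.426), heading=90, 3 segment(s) drawn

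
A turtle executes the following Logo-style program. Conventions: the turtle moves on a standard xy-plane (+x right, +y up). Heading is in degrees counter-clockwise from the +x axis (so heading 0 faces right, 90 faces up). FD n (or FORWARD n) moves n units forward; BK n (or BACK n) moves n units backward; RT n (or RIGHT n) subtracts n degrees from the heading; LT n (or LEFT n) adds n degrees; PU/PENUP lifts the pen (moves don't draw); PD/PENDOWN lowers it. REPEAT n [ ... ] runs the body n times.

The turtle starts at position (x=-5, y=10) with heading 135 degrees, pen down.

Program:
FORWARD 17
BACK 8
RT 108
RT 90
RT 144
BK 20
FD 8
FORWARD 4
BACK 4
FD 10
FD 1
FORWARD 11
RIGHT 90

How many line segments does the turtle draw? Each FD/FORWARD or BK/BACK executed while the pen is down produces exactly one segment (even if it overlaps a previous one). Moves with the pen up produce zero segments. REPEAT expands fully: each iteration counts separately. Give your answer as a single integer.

Executing turtle program step by step:
Start: pos=(-5,10), heading=135, pen down
FD 17: (-5,10) -> (-17.021,22.021) [heading=135, draw]
BK 8: (-17.021,22.021) -> (-11.364,16.364) [heading=135, draw]
RT 108: heading 135 -> 27
RT 90: heading 27 -> 297
RT 144: heading 297 -> 153
BK 20: (-11.364,16.364) -> (6.456,7.284) [heading=153, draw]
FD 8: (6.456,7.284) -> (-0.672,10.916) [heading=153, draw]
FD 4: (-0.672,10.916) -> (-4.236,12.732) [heading=153, draw]
BK 4: (-4.236,12.732) -> (-0.672,10.916) [heading=153, draw]
FD 10: (-0.672,10.916) -> (-9.582,15.456) [heading=153, draw]
FD 1: (-9.582,15.456) -> (-10.473,15.91) [heading=153, draw]
FD 11: (-10.473,15.91) -> (-20.274,20.904) [heading=153, draw]
RT 90: heading 153 -> 63
Final: pos=(-20.274,20.904), heading=63, 9 segment(s) drawn
Segments drawn: 9

Answer: 9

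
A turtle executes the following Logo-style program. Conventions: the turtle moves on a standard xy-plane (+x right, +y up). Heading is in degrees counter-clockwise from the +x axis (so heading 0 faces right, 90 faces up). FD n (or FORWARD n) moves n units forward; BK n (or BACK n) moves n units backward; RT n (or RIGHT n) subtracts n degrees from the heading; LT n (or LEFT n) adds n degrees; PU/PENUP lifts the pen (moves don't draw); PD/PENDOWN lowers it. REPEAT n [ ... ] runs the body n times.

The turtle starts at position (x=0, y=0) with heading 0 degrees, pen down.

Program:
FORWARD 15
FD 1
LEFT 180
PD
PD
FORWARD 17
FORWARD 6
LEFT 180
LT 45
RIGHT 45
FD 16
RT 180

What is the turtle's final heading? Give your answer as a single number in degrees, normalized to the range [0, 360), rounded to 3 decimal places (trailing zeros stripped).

Executing turtle program step by step:
Start: pos=(0,0), heading=0, pen down
FD 15: (0,0) -> (15,0) [heading=0, draw]
FD 1: (15,0) -> (16,0) [heading=0, draw]
LT 180: heading 0 -> 180
PD: pen down
PD: pen down
FD 17: (16,0) -> (-1,0) [heading=180, draw]
FD 6: (-1,0) -> (-7,0) [heading=180, draw]
LT 180: heading 180 -> 0
LT 45: heading 0 -> 45
RT 45: heading 45 -> 0
FD 16: (-7,0) -> (9,0) [heading=0, draw]
RT 180: heading 0 -> 180
Final: pos=(9,0), heading=180, 5 segment(s) drawn

Answer: 180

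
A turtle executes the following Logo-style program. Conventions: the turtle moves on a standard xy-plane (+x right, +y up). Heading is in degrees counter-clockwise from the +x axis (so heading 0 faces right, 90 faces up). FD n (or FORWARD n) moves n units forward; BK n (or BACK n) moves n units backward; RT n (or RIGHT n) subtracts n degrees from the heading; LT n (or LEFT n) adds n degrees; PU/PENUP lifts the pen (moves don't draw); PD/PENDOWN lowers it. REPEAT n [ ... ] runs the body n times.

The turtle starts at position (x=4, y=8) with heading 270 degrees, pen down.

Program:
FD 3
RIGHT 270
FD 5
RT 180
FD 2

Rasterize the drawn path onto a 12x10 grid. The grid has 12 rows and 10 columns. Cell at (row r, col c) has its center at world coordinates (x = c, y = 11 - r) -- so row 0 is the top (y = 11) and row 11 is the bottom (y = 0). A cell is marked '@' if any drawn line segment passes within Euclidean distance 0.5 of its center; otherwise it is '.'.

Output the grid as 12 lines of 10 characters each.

Segment 0: (4,8) -> (4,5)
Segment 1: (4,5) -> (9,5)
Segment 2: (9,5) -> (7,5)

Answer: ..........
..........
..........
....@.....
....@.....
....@.....
....@@@@@@
..........
..........
..........
..........
..........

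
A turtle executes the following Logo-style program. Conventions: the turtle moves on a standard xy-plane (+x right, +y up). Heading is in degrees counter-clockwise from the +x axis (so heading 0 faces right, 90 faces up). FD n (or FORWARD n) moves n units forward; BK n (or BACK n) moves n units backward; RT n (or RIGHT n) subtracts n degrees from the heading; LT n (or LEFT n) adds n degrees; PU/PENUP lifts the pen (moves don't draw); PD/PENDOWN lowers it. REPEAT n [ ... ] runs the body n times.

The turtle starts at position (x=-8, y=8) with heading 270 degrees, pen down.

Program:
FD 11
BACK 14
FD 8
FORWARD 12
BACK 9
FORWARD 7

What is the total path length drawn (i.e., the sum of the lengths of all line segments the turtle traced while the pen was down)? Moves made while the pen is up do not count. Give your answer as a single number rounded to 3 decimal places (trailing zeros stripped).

Executing turtle program step by step:
Start: pos=(-8,8), heading=270, pen down
FD 11: (-8,8) -> (-8,-3) [heading=270, draw]
BK 14: (-8,-3) -> (-8,11) [heading=270, draw]
FD 8: (-8,11) -> (-8,3) [heading=270, draw]
FD 12: (-8,3) -> (-8,-9) [heading=270, draw]
BK 9: (-8,-9) -> (-8,0) [heading=270, draw]
FD 7: (-8,0) -> (-8,-7) [heading=270, draw]
Final: pos=(-8,-7), heading=270, 6 segment(s) drawn

Segment lengths:
  seg 1: (-8,8) -> (-8,-3), length = 11
  seg 2: (-8,-3) -> (-8,11), length = 14
  seg 3: (-8,11) -> (-8,3), length = 8
  seg 4: (-8,3) -> (-8,-9), length = 12
  seg 5: (-8,-9) -> (-8,0), length = 9
  seg 6: (-8,0) -> (-8,-7), length = 7
Total = 61

Answer: 61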